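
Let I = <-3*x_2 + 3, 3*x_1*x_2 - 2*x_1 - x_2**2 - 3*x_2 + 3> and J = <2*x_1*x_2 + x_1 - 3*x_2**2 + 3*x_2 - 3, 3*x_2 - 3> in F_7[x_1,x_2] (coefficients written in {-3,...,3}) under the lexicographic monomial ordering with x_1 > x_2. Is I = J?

Yes, the ideals are equal.

For a fixed monomial order, each ideal has a unique reduced Gröbner basis; comparing bases decides equality.
Buchberger on the first generating set:
f_1 = -3*x_2 + 3, LT = x_2.
f_2 = 3*x_1*x_2 - 2*x_1 - x_2**2 - 3*x_2 + 3, LT = x_1*x_2.

S(f_1,f_2): lcm = x_1*x_2. S = 2*x_1 - 2*x_2**2 + x_2 - 1.
  leading term x_1: no divisor's leading term divides it; move 2*x_1 to the remainder.
  leading term x_2**2: subtract (3*x_2)·f_1 from -2*x_2**2 + x_2 - 1 → -x_2 - 1
  leading term x_2: subtract (-2)·f_1 from -x_2 - 1 → -2
  leading term 1: no divisor's leading term divides it; move -2 to the remainder.
  remainder 2*x_1 - 2 ≠ 0; add g_3 = 2*x_1 - 2 to the basis.

The other S-polynomials (S(f_1,g_3), S(f_2,g_3)) all reduce to 0 modulo the current basis, so we have a Gröbner basis.
Inter-reduce: drop elements whose leading term is divisible by another's, tail-reduce, and make monic.
Reduced Gröbner basis: {x_1 - 1, x_2 - 1}.

Buchberger on the second generating set:
h_1 = 2*x_1*x_2 + x_1 - 3*x_2**2 + 3*x_2 - 3, LT = x_1*x_2.
h_2 = 3*x_2 - 3, LT = x_2.

S(h_1,h_2): lcm = x_1*x_2. S = -2*x_1 + 2*x_2**2 - 2*x_2 + 2.
  leading term x_1: no divisor's leading term divides it; move -2*x_1 to the remainder.
  leading term x_2**2: subtract (3*x_2)·h_2 from 2*x_2**2 - 2*x_2 + 2 → 2
  leading term 1: no divisor's leading term divides it; move 2 to the remainder.
  remainder -2*x_1 + 2 ≠ 0; add k_3 = -2*x_1 + 2 to the basis.

The other S-polynomials (S(h_1,k_3), S(h_2,k_3)) all reduce to 0 modulo the current basis, so we have a Gröbner basis.
Inter-reduce: drop elements whose leading term is divisible by another's, tail-reduce, and make monic.
Reduced Gröbner basis: {x_1 - 1, x_2 - 1}.

These coincide, so the ideals are equal.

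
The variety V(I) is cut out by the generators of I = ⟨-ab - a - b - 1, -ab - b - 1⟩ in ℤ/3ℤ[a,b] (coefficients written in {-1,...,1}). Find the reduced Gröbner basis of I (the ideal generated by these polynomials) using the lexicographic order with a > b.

f_1 = -ab - a - b - 1, LT = ab.
f_2 = -ab - b - 1, LT = ab.

S(f_1,f_2): lcm = ab. S = a.
  leading term a: no divisor's leading term divides it; move a to the remainder.
  remainder a ≠ 0; add g_3 = a to the basis.

S(f_1,g_3): lcm = ab. S = a + b + 1.
  leading term a: subtract (1)·g_3 from a + b + 1 → b + 1
  leading term b: no divisor's leading term divides it; move b to the remainder.
  leading term 1: no divisor's leading term divides it; move 1 to the remainder.
  remainder b + 1 ≠ 0; add g_4 = b + 1 to the basis.

The other S-polynomials (S(f_2,g_3), S(f_1,g_4), S(f_2,g_4), S(g_3,g_4)) all reduce to 0 modulo the current basis, so we have a Gröbner basis.
Inter-reduce: drop elements whose leading term is divisible by another's, tail-reduce, and make monic.

G = {a, b + 1}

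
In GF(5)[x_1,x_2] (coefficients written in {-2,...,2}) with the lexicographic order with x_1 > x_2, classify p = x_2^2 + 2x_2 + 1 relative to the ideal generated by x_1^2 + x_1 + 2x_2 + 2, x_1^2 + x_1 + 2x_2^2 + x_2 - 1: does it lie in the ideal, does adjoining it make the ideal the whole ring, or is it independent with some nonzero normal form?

First compute the reduced Gröbner basis of I by Buchberger's algorithm.
f_1 = x_1^2 + x_1 + 2x_2 + 2, LT = x_1^2.
f_2 = x_1^2 + x_1 + 2x_2^2 + x_2 - 1, LT = x_1^2.

S(f_1,f_2): lcm = x_1^2. S = -2x_2^2 + x_2 - 2.
  leading term x_2^2: no divisor's leading term divides it; move -2x_2^2 to the remainder.
  leading term x_2: no divisor's leading term divides it; move x_2 to the remainder.
  leading term 1: no divisor's leading term divides it; move -2 to the remainder.
  remainder -2x_2^2 + x_2 - 2 ≠ 0; add h_3 = -2x_2^2 + x_2 - 2 to the basis.

S(f_1,h_3): leading monomials are coprime, so the S-polynomial reduces to 0 (Buchberger's first criterion).
S(f_2,h_3): leading monomials are coprime, so the S-polynomial reduces to 0 (Buchberger's first criterion).
Every S-polynomial of the final basis reduces to 0, so we have a Gröbner basis.
Inter-reduce: drop elements whose leading term is divisible by another's, tail-reduce, and make monic.
Reduced Gröbner basis: {x_1^2 + x_1 + 2x_2 + 2, x_2^2 + 2x_2 + 1}.
Label its elements g_1 = x_1^2 + x_1 + 2x_2 + 2, g_2 = x_2^2 + 2x_2 + 1.

Reduce p = x_2^2 + 2x_2 + 1 modulo G:
  leading term x_2^2: subtract (1)·g_2 from x_2^2 + 2x_2 + 1 → 0
  normal form = 0.
Since the normal form is 0, p ∈ I.

x_2^2 + 2x_2 + 1 lies in I (it reduces to 0).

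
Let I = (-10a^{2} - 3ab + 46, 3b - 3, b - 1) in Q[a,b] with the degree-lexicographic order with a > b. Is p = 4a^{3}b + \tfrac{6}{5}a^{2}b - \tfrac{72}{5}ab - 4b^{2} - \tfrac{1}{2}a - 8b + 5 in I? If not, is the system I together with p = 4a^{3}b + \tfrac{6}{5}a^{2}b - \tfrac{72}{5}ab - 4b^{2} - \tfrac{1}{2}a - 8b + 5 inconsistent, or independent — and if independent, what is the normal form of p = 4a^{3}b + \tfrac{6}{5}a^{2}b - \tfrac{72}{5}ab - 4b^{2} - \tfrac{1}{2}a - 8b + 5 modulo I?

4a^{3}b + \tfrac{6}{5}a^{2}b - \tfrac{72}{5}ab - 4b^{2} - \tfrac{1}{2}a - 8b + 5 is independent of I; its normal form modulo I is \tfrac{7}{2}a - 7.

First compute the reduced Gröbner basis of I by Buchberger's algorithm.
f_1 = -10a^{2} - 3ab + 46, LT = a^{2}.
f_2 = 3b - 3, LT = b.
f_3 = b - 1, LT = b.

The S-polynomials (S(f_1,f_2), S(f_1,f_3), S(f_2,f_3)) all reduce to 0 modulo the current basis, so we have a Gröbner basis.
Inter-reduce: drop elements whose leading term is divisible by another's, tail-reduce, and make monic.
Reduced Gröbner basis: {a^{2} + \tfrac{3}{10}a - \tfrac{23}{5}, b - 1}.
Label its elements g_1 = a^{2} + \tfrac{3}{10}a - \tfrac{23}{5}, g_2 = b - 1.

Reduce p = 4a^{3}b + \tfrac{6}{5}a^{2}b - \tfrac{72}{5}ab - 4b^{2} - \tfrac{1}{2}a - 8b + 5 modulo G:
  leading term a^{3}b: subtract (4ab)·g_1 from 4a^{3}b + \tfrac{6}{5}a^{2}b - \tfrac{72}{5}ab - 4b^{2} - \tfrac{1}{2}a - 8b + 5 → 4ab - 4b^{2} - \tfrac{1}{2}a - 8b + 5
  leading term ab: subtract (4a)·g_2 from 4ab - 4b^{2} - \tfrac{1}{2}a - 8b + 5 → -4b^{2} + \tfrac{7}{2}a - 8b + 5
  leading term b^{2}: subtract (-4b)·g_2 from -4b^{2} + \tfrac{7}{2}a - 8b + 5 → \tfrac{7}{2}a - 12b + 5
  leading term a: no divisor's leading term divides it; move \tfrac{7}{2}a to the remainder.
  leading term b: subtract (-12)·g_2 from -12b + 5 → -7
  leading term 1: no divisor's leading term divides it; move -7 to the remainder.
  normal form = \tfrac{7}{2}a - 7.
The normal form is nonzero, so p ∉ I. Since p minus its normal form lies in I, I + (p) = I + (r) where r = \tfrac{7}{2}a - 7; decide whether this ideal is the whole ring.
Run Buchberger on G together with r (pairs among the g_i already reduce to 0 since G is a Gröbner basis):
g_1 = a^{2} + \tfrac{3}{10}a - \tfrac{23}{5}, LT = a^{2}.
g_2 = b - 1, LT = b.
r = \tfrac{7}{2}a - 7, LT = a.

The S-polynomials (S(g_1,g_2), S(g_1,r), S(g_2,r)) all reduce to 0 modulo the current basis, so we have a Gröbner basis.
Inter-reduce: drop elements whose leading term is divisible by another's, tail-reduce, and make monic.
Reduced Gröbner basis: {a - 2, b - 1}.
The reduced Gröbner basis of I + (p) is {a - 2, b - 1} ≠ {1}, a proper ideal, so the enlarged system stays consistent: p is independent of I, with normal form \tfrac{7}{2}a - 7.

Ideal membership is decidable via reduction modulo a Gröbner basis.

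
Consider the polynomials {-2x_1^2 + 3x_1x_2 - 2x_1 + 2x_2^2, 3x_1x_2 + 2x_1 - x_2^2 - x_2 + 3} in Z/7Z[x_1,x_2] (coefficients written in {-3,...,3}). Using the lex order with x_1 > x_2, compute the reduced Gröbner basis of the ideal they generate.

f_1 = -2x_1^2 + 3x_1x_2 - 2x_1 + 2x_2^2, LT = x_1^2.
f_2 = 3x_1x_2 + 2x_1 - x_2^2 - x_2 + 3, LT = x_1x_2.

S(f_1,f_2): lcm = x_1^2x_2. S = -3x_1^2 - x_1x_2 - x_1 - x_2^3.
  reduce S modulo (f_1, f_2):
  remainder x_1 - x_2^3 + x_2^2 - 3x_2 + 2 ≠ 0; add g_3 = x_1 - x_2^3 + x_2^2 - 3x_2 + 2 to the basis.

S(f_1,g_3): lcm = x_1^2. S = x_1x_2^3 - x_1x_2^2 - 2x_1x_2 - x_1 - x_2^2.
  reduce S modulo (f_1, f_2, g_3):
  remainder -2x_2^4 + 3x_2^3 + 3x_2^2 + 3x_2 + 3 ≠ 0; add g_4 = -2x_2^4 + 3x_2^3 + 3x_2^2 + 3x_2 + 3 to the basis.

The other S-polynomials (S(f_2,g_3), S(f_1,g_4), S(f_2,g_4), S(g_3,g_4)) all reduce to 0 modulo the current basis, so we have a Gröbner basis.
Inter-reduce: drop elements whose leading term is divisible by another's, tail-reduce, and make monic.

G = {x_1 - x_2^3 + x_2^2 - 3x_2 + 2, x_2^4 + 2x_2^3 + 2x_2^2 + 2x_2 + 2}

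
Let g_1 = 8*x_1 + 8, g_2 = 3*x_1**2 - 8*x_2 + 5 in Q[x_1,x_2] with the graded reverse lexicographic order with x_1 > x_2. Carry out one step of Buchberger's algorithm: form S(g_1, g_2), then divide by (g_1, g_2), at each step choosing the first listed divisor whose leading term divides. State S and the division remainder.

S(g_1, g_2) = x_1 + 8/3*x_2 - 5/3; remainder on division = 8/3*x_2 - 8/3.

lcm(LM(g_1), LM(g_2)) = x_1**2.
S = (lcm/LT(g_1))·g_1 − (lcm/LT(g_2))·g_2 = x_1 + 8/3*x_2 - 5/3.
Reduce S modulo (g_1, g_2) in that order:
  leading term x_1: subtract (1/8)·g_1 from x_1 + 8/3*x_2 - 5/3 → 8/3*x_2 - 8/3
  leading term x_2: no divisor's leading term divides it; move 8/3*x_2 to the remainder.
  leading term 1: no divisor's leading term divides it; move -8/3 to the remainder.
The remainder 8/3*x_2 - 8/3 is nonzero, so it would be added as the next basis element.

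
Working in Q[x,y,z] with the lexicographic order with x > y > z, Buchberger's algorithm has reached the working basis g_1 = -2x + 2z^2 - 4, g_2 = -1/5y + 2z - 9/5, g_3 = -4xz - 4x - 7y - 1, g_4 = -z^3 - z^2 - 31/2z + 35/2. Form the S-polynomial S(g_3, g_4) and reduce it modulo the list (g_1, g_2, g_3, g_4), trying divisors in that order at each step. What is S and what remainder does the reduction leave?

S(g_3, g_4) = -31/2xz + 35/2x + 7/4yz^2 + 1/4z^2; remainder on division = 0.

lcm(LM(g_3), LM(g_4)) = xz^3.
S = (lcm/LT(g_3))·g_3 − (lcm/LT(g_4))·g_4 = -31/2xz + 35/2x + 7/4yz^2 + 1/4z^2.
Reduce S modulo (g_1, g_2, g_3, g_4) in that order:
  leading term xz: subtract (31/4z)·g_1 from -31/2xz + 35/2x + 7/4yz^2 + 1/4z^2 → 35/2x + 7/4yz^2 - 31/2z^3 + 1/4z^2 + 31z
  leading term x: subtract (-35/4)·g_1 from 35/2x + 7/4yz^2 - 31/2z^3 + 1/4z^2 + 31z → 7/4yz^2 - 31/2z^3 + 71/4z^2 + 31z - 35
  leading term yz^2: subtract (-35/4z^2)·g_2 from 7/4yz^2 - 31/2z^3 + 71/4z^2 + 31z - 35 → 2z^3 + 2z^2 + 31z - 35
  leading term z^3: subtract (-2)·g_4 from 2z^3 + 2z^2 + 31z - 35 → 0
The remainder is 0, so this S-polynomial contributes no new basis element.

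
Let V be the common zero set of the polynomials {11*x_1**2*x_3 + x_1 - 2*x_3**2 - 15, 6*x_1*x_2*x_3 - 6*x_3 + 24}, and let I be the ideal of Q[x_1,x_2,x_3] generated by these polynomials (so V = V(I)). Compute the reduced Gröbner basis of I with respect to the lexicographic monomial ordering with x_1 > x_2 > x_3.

G = {x_1**2*x_3 + 1/11*x_1 - 2/11*x_3**2 - 15/11, x_1*x_2 + 11*x_1*x_3 - 44*x_1 - 2*x_2*x_3**2 - 15*x_2, x_1*x_3**2 - 4*x_1*x_3 - 2/11*x_2*x_3**3 - 15/11*x_2*x_3 + 1/11*x_3 - 4/11, x_2**2*x_3**3 + 15/2*x_2**2*x_3 - 1/2*x_2*x_3 + 2*x_2 - 11/2*x_3**2 + 44*x_3 - 88}

f_1 = 11*x_1**2*x_3 + x_1 - 2*x_3**2 - 15, LT = x_1**2*x_3.
f_2 = 6*x_1*x_2*x_3 - 6*x_3 + 24, LT = x_1*x_2*x_3.

S(f_1,f_2): lcm = x_1**2*x_2*x_3. S = 1/11*x_1*x_2 + x_1*x_3 - 4*x_1 - 2/11*x_2*x_3**2 - 15/11*x_2.
  leading term x_1*x_2: no divisor's leading term divides it; move 1/11*x_1*x_2 to the remainder.
  leading term x_1*x_3: no divisor's leading term divides it; move x_1*x_3 to the remainder.
  leading term x_1: no divisor's leading term divides it; move -4*x_1 to the remainder.
  leading term x_2*x_3**2: no divisor's leading term divides it; move -2/11*x_2*x_3**2 to the remainder.
  leading term x_2: no divisor's leading term divides it; move -15/11*x_2 to the remainder.
  remainder 1/11*x_1*x_2 + x_1*x_3 - 4*x_1 - 2/11*x_2*x_3**2 - 15/11*x_2 ≠ 0; add g_3 = 1/11*x_1*x_2 + x_1*x_3 - 4*x_1 - 2/11*x_2*x_3**2 - 15/11*x_2 to the basis.

S(f_2,g_3): lcm = x_1*x_2*x_3. S = -11*x_1*x_3**2 + 44*x_1*x_3 + 2*x_2*x_3**3 + 15*x_2*x_3 - x_3 + 4.
  leading term x_1*x_3**2: no divisor's leading term divides it; move -11*x_1*x_3**2 to the remainder.
  leading term x_1*x_3: no divisor's leading term divides it; move 44*x_1*x_3 to the remainder.
  leading term x_2*x_3**3: no divisor's leading term divides it; move 2*x_2*x_3**3 to the remainder.
  leading term x_2*x_3: no divisor's leading term divides it; move 15*x_2*x_3 to the remainder.
  leading term x_3: no divisor's leading term divides it; move -x_3 to the remainder.
  leading term 1: no divisor's leading term divides it; move 4 to the remainder.
  remainder -11*x_1*x_3**2 + 44*x_1*x_3 + 2*x_2*x_3**3 + 15*x_2*x_3 - x_3 + 4 ≠ 0; add g_4 = -11*x_1*x_3**2 + 44*x_1*x_3 + 2*x_2*x_3**3 + 15*x_2*x_3 - x_3 + 4 to the basis.

S(f_2,g_4): lcm = x_1*x_2*x_3**2. S = 4*x_1*x_2*x_3 + 2/11*x_2**2*x_3**3 + 15/11*x_2**2*x_3 - 1/11*x_2*x_3 + 4/11*x_2 - x_3**2 + 4*x_3.
  leading term x_1*x_2*x_3: subtract (2/3)·f_2 from 4*x_1*x_2*x_3 + 2/11*x_2**2*x_3**3 + 15/11*x_2**2*x_3 - 1/11*x_2*x_3 + 4/11*x_2 - x_3**2 + 4*x_3 → 2/11*x_2**2*x_3**3 + 15/11*x_2**2*x_3 - 1/11*x_2*x_3 + 4/11*x_2 - x_3**2 + 8*x_3 - 16
  leading term x_2**2*x_3**3: no divisor's leading term divides it; move 2/11*x_2**2*x_3**3 to the remainder.
  leading term x_2**2*x_3: no divisor's leading term divides it; move 15/11*x_2**2*x_3 to the remainder.
  leading term x_2*x_3: no divisor's leading term divides it; move -1/11*x_2*x_3 to the remainder.
  leading term x_2: no divisor's leading term divides it; move 4/11*x_2 to the remainder.
  leading term x_3**2: no divisor's leading term divides it; move -x_3**2 to the remainder.
  leading term x_3: no divisor's leading term divides it; move 8*x_3 to the remainder.
  leading term 1: no divisor's leading term divides it; move -16 to the remainder.
  remainder 2/11*x_2**2*x_3**3 + 15/11*x_2**2*x_3 - 1/11*x_2*x_3 + 4/11*x_2 - x_3**2 + 8*x_3 - 16 ≠ 0; add g_5 = 2/11*x_2**2*x_3**3 + 15/11*x_2**2*x_3 - 1/11*x_2*x_3 + 4/11*x_2 - x_3**2 + 8*x_3 - 16 to the basis.

The other S-polynomials (S(f_1,g_3), S(f_1,g_4), S(g_3,g_4), S(f_1,g_5), S(f_2,g_5), S(g_3,g_5), S(g_4,g_5)) all reduce to 0 modulo the current basis, so we have a Gröbner basis.
Inter-reduce: drop elements whose leading term is divisible by another's, tail-reduce, and make monic.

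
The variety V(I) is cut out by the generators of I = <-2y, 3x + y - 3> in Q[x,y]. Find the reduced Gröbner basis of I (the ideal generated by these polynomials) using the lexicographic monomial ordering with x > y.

G = {x - 1, y}

The reduced Gröbner basis is the canonical form of the ideal for this ordering.

f_1 = -2y, LT = y.
f_2 = 3x + y - 3, LT = x.

The S-polynomials (S(f_1,f_2)) all reduce to 0 modulo the current basis, so we have a Gröbner basis.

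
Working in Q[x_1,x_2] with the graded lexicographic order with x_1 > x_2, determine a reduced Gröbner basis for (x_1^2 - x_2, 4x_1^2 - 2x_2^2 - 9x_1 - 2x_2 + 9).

G = {x_1^2 - x_2, x_2^2 + 9/2x_1 - x_2 - 9/2}

Buchberger's algorithm terminates because the ascending chain of leading-term ideals stabilizes.

f_1 = x_1^2 - x_2, LT = x_1^2.
f_2 = 4x_1^2 - 2x_2^2 - 9x_1 - 2x_2 + 9, LT = x_1^2.

S(f_1,f_2): lcm = x_1^2. S = 1/2x_2^2 + 9/4x_1 - 1/2x_2 - 9/4.
  leading term x_2^2: no divisor's leading term divides it; move 1/2x_2^2 to the remainder.
  leading term x_1: no divisor's leading term divides it; move 9/4x_1 to the remainder.
  leading term x_2: no divisor's leading term divides it; move -1/2x_2 to the remainder.
  leading term 1: no divisor's leading term divides it; move -9/4 to the remainder.
  remainder 1/2x_2^2 + 9/4x_1 - 1/2x_2 - 9/4 ≠ 0; add g_3 = 1/2x_2^2 + 9/4x_1 - 1/2x_2 - 9/4 to the basis.

S(f_1,g_3): leading monomials are coprime, so the S-polynomial reduces to 0 (Buchberger's first criterion).
S(f_2,g_3): leading monomials are coprime, so the S-polynomial reduces to 0 (Buchberger's first criterion).
Every S-polynomial of the final basis reduces to 0, so we have a Gröbner basis.
Inter-reduce: drop elements whose leading term is divisible by another's, tail-reduce, and make monic.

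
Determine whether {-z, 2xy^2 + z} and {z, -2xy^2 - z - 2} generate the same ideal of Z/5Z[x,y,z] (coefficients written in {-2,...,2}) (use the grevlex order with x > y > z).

No, the ideals differ.

Equality of ideals is decidable: compute both reduced Gröbner bases (unique for the ordering) and check whether they agree.
Buchberger on the first generating set:
f_1 = -z, LT = z.
f_2 = 2xy^2 + z, LT = xy^2.

The S-polynomials (S(f_1,f_2)) all reduce to 0 modulo the current basis, so we have a Gröbner basis.
Inter-reduce: drop elements whose leading term is divisible by another's, tail-reduce, and make monic.
Reduced Gröbner basis: {xy^2, z}.

Buchberger on the second generating set:
h_1 = z, LT = z.
h_2 = -2xy^2 - z - 2, LT = xy^2.

The S-polynomials (S(h_1,h_2)) all reduce to 0 modulo the current basis, so we have a Gröbner basis.
Inter-reduce: drop elements whose leading term is divisible by another's, tail-reduce, and make monic.
Reduced Gröbner basis: {xy^2 + 1, z}.

These differ, so the ideals are not equal.
The choice of monomial ordering does not affect the verdict — as long as both bases are computed under the same ordering, their equality decides ideal equality.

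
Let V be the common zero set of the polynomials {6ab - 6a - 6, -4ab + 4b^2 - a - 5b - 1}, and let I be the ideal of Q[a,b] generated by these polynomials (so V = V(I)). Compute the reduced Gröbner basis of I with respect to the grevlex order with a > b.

f_1 = 6ab - 6a - 6, LT = ab.
f_2 = -4ab + 4b^2 - a - 5b - 1, LT = ab.

S(f_1,f_2): lcm = ab. S = b^2 - 5/4a - 5/4b - 5/4.
  leading term b^2: no divisor's leading term divides it; move b^2 to the remainder.
  leading term a: no divisor's leading term divides it; move -5/4a to the remainder.
  leading term b: no divisor's leading term divides it; move -5/4b to the remainder.
  leading term 1: no divisor's leading term divides it; move -5/4 to the remainder.
  remainder b^2 - 5/4a - 5/4b - 5/4 ≠ 0; add g_3 = b^2 - 5/4a - 5/4b - 5/4 to the basis.

S(f_1,g_3): lcm = ab^2. S = 5/4a^2 + 1/4ab + 5/4a - b.
  leading term a^2: no divisor's leading term divides it; move 5/4a^2 to the remainder.
  leading term ab: subtract (1/24)·f_1 from 1/4ab + 5/4a - b → 3/2a - b + 1/4
  leading term a: no divisor's leading term divides it; move 3/2a to the remainder.
  leading term b: no divisor's leading term divides it; move -b to the remainder.
  leading term 1: no divisor's leading term divides it; move 1/4 to the remainder.
  remainder 5/4a^2 + 3/2a - b + 1/4 ≠ 0; add g_4 = 5/4a^2 + 3/2a - b + 1/4 to the basis.

S(f_2,g_3): lcm = ab^2. S = -b^3 + 5/4a^2 + 3/2ab + 5/4b^2 + 5/4a + 1/4b.
  leading term b^3: subtract (-b)·g_3 from -b^3 + 5/4a^2 + 3/2ab + 5/4b^2 + 5/4a + 1/4b → 5/4a^2 + 1/4ab + 5/4a - b
  leading term a^2: subtract (1)·g_4 from 5/4a^2 + 1/4ab + 5/4a - b → 1/4ab - 1/4a - 1/4
  leading term ab: subtract (1/24)·f_1 from 1/4ab - 1/4a - 1/4 → 0
  remainder 0.

S(f_1,g_4): lcm = a^2b. S = -a^2 - 6/5ab + 4/5b^2 - a - 1/5b.
  leading term a^2: subtract (-4/5)·g_4 from -a^2 - 6/5ab + 4/5b^2 - a - 1/5b → -6/5ab + 4/5b^2 + 1/5a - b + 1/5
  leading term ab: subtract (-1/5)·f_1 from -6/5ab + 4/5b^2 + 1/5a - b + 1/5 → 4/5b^2 - a - b - 1
  leading term b^2: subtract (4/5)·g_3 from 4/5b^2 - a - b - 1 → 0
  remainder 0.

S(f_2,g_4): lcm = a^2b. S = -ab^2 + 1/4a^2 + 1/20ab + 4/5b^2 + 1/4a - 1/5b.
  leading term ab^2: subtract (-1/6b)·f_1 from -ab^2 + 1/4a^2 + 1/20ab + 4/5b^2 + 1/4a - 1/5b → 1/4a^2 - 19/20ab + 4/5b^2 + 1/4a - 6/5b
  leading term a^2: subtract (1/5)·g_4 from 1/4a^2 - 19/20ab + 4/5b^2 + 1/4a - 6/5b → -19/20ab + 4/5b^2 - 1/20a - b - 1/20
  leading term ab: subtract (-19/120)·f_1 from -19/20ab + 4/5b^2 - 1/20a - b - 1/20 → 4/5b^2 - a - b - 1
  leading term b^2: subtract (4/5)·g_3 from 4/5b^2 - a - b - 1 → 0
  remainder 0.

S(g_3,g_4): leading monomials are coprime, so the S-polynomial reduces to 0 (Buchberger's first criterion).
Every S-polynomial of the final basis reduces to 0, so we have a Gröbner basis.
Inter-reduce: drop elements whose leading term is divisible by another's, tail-reduce, and make monic.

G = {a^2 + 6/5a - 4/5b + 1/5, ab - a - 1, b^2 - 5/4a - 5/4b - 5/4}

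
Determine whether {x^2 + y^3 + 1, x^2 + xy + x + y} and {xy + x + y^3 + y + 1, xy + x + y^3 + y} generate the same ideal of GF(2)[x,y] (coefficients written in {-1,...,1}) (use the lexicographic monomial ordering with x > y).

No, the ideals differ.

Equality of ideals is decidable: compute both reduced Gröbner bases (unique for the ordering) and check whether they agree.
Buchberger on the first generating set:
f_1 = x^2 + y^3 + 1, LT = x^2.
f_2 = x^2 + xy + x + y, LT = x^2.

S(f_1,f_2): lcm = x^2. S = xy + x + y^3 + y + 1.
  leading term xy: no divisor's leading term divides it; move xy to the remainder.
  leading term x: no divisor's leading term divides it; move x to the remainder.
  leading term y^3: no divisor's leading term divides it; move y^3 to the remainder.
  leading term y: no divisor's leading term divides it; move y to the remainder.
  leading term 1: no divisor's leading term divides it; move 1 to the remainder.
  remainder xy + x + y^3 + y + 1 ≠ 0; add g_3 = xy + x + y^3 + y + 1 to the basis.

S(f_1,g_3): lcm = x^2y. S = x^2 + xy^3 + xy + x + y^4 + y.
  leading term x^2: subtract (1)·f_1 from x^2 + xy^3 + xy + x + y^4 + y → xy^3 + xy + x + y^4 + y^3 + y + 1
  leading term xy^3: subtract (y^2)·g_3 from xy^3 + xy + x + y^4 + y^3 + y + 1 → xy^2 + xy + x + y^5 + y^4 + y^2 + y + 1
  leading term xy^2: subtract (y)·g_3 from xy^2 + xy + x + y^5 + y^4 + y^2 + y + 1 → x + y^5 + 1
  leading term x: no divisor's leading term divides it; move x to the remainder.
  leading term y^5: no divisor's leading term divides it; move y^5 to the remainder.
  leading term 1: no divisor's leading term divides it; move 1 to the remainder.
  remainder x + y^5 + 1 ≠ 0; add g_4 = x + y^5 + 1 to the basis.

S(f_1,g_4): lcm = x^2. S = xy^5 + x + y^3 + 1.
  leading term xy^5: subtract (y^4)·g_3 from xy^5 + x + y^3 + 1 → xy^4 + x + y^7 + y^5 + y^4 + y^3 + 1
  leading term xy^4: subtract (y^3)·g_3 from xy^4 + x + y^7 + y^5 + y^4 + y^3 + 1 → xy^3 + x + y^7 + y^6 + y^5 + 1
  leading term xy^3: subtract (y^2)·g_3 from xy^3 + x + y^7 + y^6 + y^5 + 1 → xy^2 + x + y^7 + y^6 + y^3 + y^2 + 1
  leading term xy^2: subtract (y)·g_3 from xy^2 + x + y^7 + y^6 + y^3 + y^2 + 1 → xy + x + y^7 + y^6 + y^4 + y^3 + y + 1
  leading term xy: subtract (1)·g_3 from xy + x + y^7 + y^6 + y^4 + y^3 + y + 1 → y^7 + y^6 + y^4
  leading term y^7: no divisor's leading term divides it; move y^7 to the remainder.
  leading term y^6: no divisor's leading term divides it; move y^6 to the remainder.
  leading term y^4: no divisor's leading term divides it; move y^4 to the remainder.
  remainder y^7 + y^6 + y^4 ≠ 0; add g_5 = y^7 + y^6 + y^4 to the basis.

S(g_3,g_4): lcm = xy. S = x + y^6 + y^3 + 1.
  leading term x: subtract (1)·g_4 from x + y^6 + y^3 + 1 → y^6 + y^5 + y^3
  leading term y^6: no divisor's leading term divides it; move y^6 to the remainder.
  leading term y^5: no divisor's leading term divides it; move y^5 to the remainder.
  leading term y^3: no divisor's leading term divides it; move y^3 to the remainder.
  remainder y^6 + y^5 + y^3 ≠ 0; add g_6 = y^6 + y^5 + y^3 to the basis.

The other S-polynomials (S(f_2,g_3), S(f_2,g_4), S(f_1,g_5), S(f_2,g_5), S(g_3,g_5), S(g_4,g_5), S(f_1,g_6), S(f_2,g_6), S(g_3,g_6), S(g_4,g_6), S(g_5,g_6)) all reduce to 0 modulo the current basis, so we have a Gröbner basis.
Inter-reduce: drop elements whose leading term is divisible by another's, tail-reduce, and make monic.
Reduced Gröbner basis: {x + y^5 + 1, y^6 + y^5 + y^3}.

Buchberger on the second generating set:
h_1 = xy + x + y^3 + y + 1, LT = xy.
h_2 = xy + x + y^3 + y, LT = xy.

S(h_1,h_2): lcm = xy. S = 1.
  leading term 1: no divisor's leading term divides it; move 1 to the remainder.
  remainder 1 ≠ 0; add k_3 = 1 to the basis.

The other S-polynomials (S(h_1,k_3), S(h_2,k_3)) all reduce to 0 modulo the current basis, so we have a Gröbner basis.
Inter-reduce: drop elements whose leading term is divisible by another's, tail-reduce, and make monic.
Reduced Gröbner basis: {1}.

These differ, so the ideals are not equal.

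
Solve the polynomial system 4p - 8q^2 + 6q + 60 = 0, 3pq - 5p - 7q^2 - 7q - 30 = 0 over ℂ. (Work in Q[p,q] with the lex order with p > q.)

Compute a lex Gröbner basis by Buchberger's algorithm.
f_1 = 4p - 8q^2 + 6q + 60, LT = p.
f_2 = 3pq - 5p - 7q^2 - 7q - 30, LT = pq.

S(f_1,f_2): lcm = pq. S = 5/3p - 2q^3 + 23/6q^2 + 52/3q + 10.
  reduce S modulo (f_1, f_2):
  remainder -2q^3 + 43/6q^2 + 89/6q - 15 ≠ 0; add h_3 = -2q^3 + 43/6q^2 + 89/6q - 15 to the basis.

The other S-polynomials (S(f_1,h_3), S(f_2,h_3)) all reduce to 0 modulo the current basis, so we have a Gröbner basis.
Inter-reduce: drop elements whose leading term is divisible by another's, tail-reduce, and make monic.
Reduced Gröbner basis: {p - 2q^2 + 3/2q + 15, q^3 - 43/12q^2 - 89/12q + 15/2}.

A lex Gröbner basis eliminates variables successively. Here q^3 - 43/12q^2 - 89/12q + 15/2 depends only on q, with roots {-2, 67/24 - sqrt(2329)/24, sqrt(2329)/24 + 67/24}; lifting each root through the earlier basis elements recovers the full solutions.
  q = -2: the earlier basis element becomes p + 4 = 0, giving p = -4 — point (-4, -2).
  q = 67/24 - sqrt(2329)/24: the earlier basis element becomes p - 323/72 + 29*sqrt(2329)/72 = 0, giving p = 323/72 - 29*sqrt(2329)/72 — point (323/72 - 29*sqrt(2329)/72, 67/24 - sqrt(2329)/24).
  q = sqrt(2329)/24 + 67/24: the earlier basis element becomes p - 29*sqrt(2329)/72 - 323/72 = 0, giving p = 323/72 + 29*sqrt(2329)/72 — point (323/72 + 29*sqrt(2329)/72, sqrt(2329)/24 + 67/24).

{(-4, -2), (323/72 - 29*sqrt(2329)/72, 67/24 - sqrt(2329)/24), (323/72 + 29*sqrt(2329)/72, sqrt(2329)/24 + 67/24)}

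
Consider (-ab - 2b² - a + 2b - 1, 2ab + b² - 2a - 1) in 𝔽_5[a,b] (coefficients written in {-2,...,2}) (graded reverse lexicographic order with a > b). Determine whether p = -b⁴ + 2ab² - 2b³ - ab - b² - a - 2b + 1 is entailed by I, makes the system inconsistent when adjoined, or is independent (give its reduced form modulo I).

-b⁴ + 2ab² - 2b³ - ab - b² - a - 2b + 1 is independent of I; its normal form modulo I is -a + 2b.

First compute the reduced Gröbner basis of I by Buchberger's algorithm.
f_1 = -ab - 2b² - a + 2b - 1, LT = ab.
f_2 = 2ab + b² - 2a - 1, LT = ab.

S(f_1,f_2): lcm = ab. S = -b² + 2a - 2b - 1.
  leading term b²: no divisor's leading term divides it; move -b² to the remainder.
  leading term a: no divisor's leading term divides it; move 2a to the remainder.
  leading term b: no divisor's leading term divides it; move -2b to the remainder.
  leading term 1: no divisor's leading term divides it; move -1 to the remainder.
  remainder -b² + 2a - 2b - 1 ≠ 0; add h_3 = -b² + 2a - 2b - 1 to the basis.

S(f_1,h_3): lcm = ab². S = 2b³ + 2a² - ab - 2b² - a + b.
  leading term b³: subtract (-2b)·h_3 from 2b³ + 2a² - ab - 2b² - a + b → 2a² - 2ab - b² - a - b
  leading term a²: no divisor's leading term divides it; move 2a² to the remainder.
  leading term ab: subtract (2)·f_1 from -2ab - b² - a - b → -2b² + a + 2
  leading term b²: subtract (2)·h_3 from -2b² + a + 2 → 2a - b - 1
  leading term a: no divisor's leading term divides it; move 2a to the remainder.
  leading term b: no divisor's leading term divides it; move -b to the remainder.
  leading term 1: no divisor's leading term divides it; move -1 to the remainder.
  remainder 2a² + 2a - b - 1 ≠ 0; add h_4 = 2a² + 2a - b - 1 to the basis.

S(f_2,h_3): lcm = ab². S = -2b³ + 2a² + 2ab - a + 2b.
  leading term b³: subtract (2b)·h_3 from -2b³ + 2a² + 2ab - a + 2b → 2a² - 2ab - b² - a - b
  leading term a²: subtract (1)·h_4 from 2a² - 2ab - b² - a - b → -2ab - b² + 2a + 1
  leading term ab: subtract (2)·f_1 from -2ab - b² + 2a + 1 → -2b² - a + b - 2
  leading term b²: subtract (2)·h_3 from -2b² - a + b - 2 → 0
  remainder 0.

S(f_1,h_4): lcm = a²b. S = 2ab² + a² + 2ab - 2b² + a - 2b.
  leading term ab²: subtract (-2b)·f_1 from 2ab² + a² + 2ab - 2b² + a - 2b → b³ + a² + 2b² + a + b
  leading term b³: subtract (-b)·h_3 from b³ + a² + 2b² + a + b → a² + 2ab + a
  leading term a²: subtract (-2)·h_4 from a² + 2ab + a → 2ab - 2b - 2
  leading term ab: subtract (-2)·f_1 from 2ab - 2b - 2 → b² - 2a + 2b + 1
  leading term b²: subtract (-1)·h_3 from b² - 2a + 2b + 1 → 0
  remainder 0.

S(f_2,h_4): lcm = a²b. S = -2ab² - a² - ab - 2b² + 2a - 2b.
  leading term ab²: subtract (2b)·f_1 from -2ab² - a² - ab - 2b² + 2a - 2b → -b³ - a² + ab - b² + 2a
  leading term b³: subtract (b)·h_3 from -b³ - a² + ab - b² + 2a → -a² - ab + b² + 2a + b
  leading term a²: subtract (2)·h_4 from -a² - ab + b² + 2a + b → -ab + b² - 2a - 2b + 2
  leading term ab: subtract (1)·f_1 from -ab + b² - 2a - 2b + 2 → -2b² - a + b - 2
  leading term b²: subtract (2)·h_3 from -2b² - a + b - 2 → 0
  remainder 0.

S(h_3,h_4): leading monomials are coprime, so the S-polynomial reduces to 0 (Buchberger's first criterion).
Every S-polynomial of the final basis reduces to 0, so we have a Gröbner basis.
Inter-reduce: drop elements whose leading term is divisible by another's, tail-reduce, and make monic.
Reduced Gröbner basis: {a² + a + 2b + 2, ab - b - 1, b² - 2a + 2b + 1}.
Label its elements g_1 = a² + a + 2b + 2, g_2 = ab - b - 1, g_3 = b² - 2a + 2b + 1.

Reduce p = -b⁴ + 2ab² - 2b³ - ab - b² - a - 2b + 1 modulo G:
  leading term b⁴: subtract (-b²)·g_3 from -b⁴ + 2ab² - 2b³ - ab - b² - a - 2b + 1 → -ab - a - 2b + 1
  leading term ab: subtract (-1)·g_2 from -ab - a - 2b + 1 → -a + 2b
  leading term a: no divisor's leading term divides it; move -a to the remainder.
  leading term b: no divisor's leading term divides it; move 2b to the remainder.
  normal form = -a + 2b.
The normal form is nonzero, so p ∉ I. Since p minus its normal form lies in I, I + (p) = I + (r) where r = -a + 2b; decide whether this ideal is the whole ring.
Run Buchberger on G together with r (pairs among the g_i already reduce to 0 since G is a Gröbner basis):
g_1 = a² + a + 2b + 2, LT = a².
g_2 = ab - b - 1, LT = ab.
g_3 = b² - 2a + 2b + 1, LT = b².
r = -a + 2b, LT = a.

S(g_1,g_2): lcm = a²b. S = 2ab + 2b² + a + 2b.
  leading term ab: subtract (2)·g_2 from 2ab + 2b² + a + 2b → 2b² + a - b + 2
  leading term b²: subtract (2)·g_3 from 2b² + a - b + 2 → 0
  remainder 0.

S(g_1,g_3): leading monomials are coprime, so the S-polynomial reduces to 0 (Buchberger's first criterion).
S(g_1,r): lcm = a². S = 2ab + a + 2b + 2.
  leading term ab: subtract (2)·g_2 from 2ab + a + 2b + 2 → a - b - 1
  leading term a: subtract (-1)·r from a - b - 1 → b - 1
  leading term b: no divisor's leading term divides it; move b to the remainder.
  leading term 1: no divisor's leading term divides it; move -1 to the remainder.
  remainder b - 1 ≠ 0; add m_5 = b - 1 to the basis.

S(g_2,g_3): lcm = ab². S = 2a² - 2ab - b² - a - b.
  leading term a²: subtract (2)·g_1 from 2a² - 2ab - b² - a - b → -2ab - b² + 2a + 1
  leading term ab: subtract (-2)·g_2 from -2ab - b² + 2a + 1 → -b² + 2a - 2b - 1
  leading term b²: subtract (-1)·g_3 from -b² + 2a - 2b - 1 → 0
  remainder 0.

S(g_2,r): lcm = ab. S = 2b² - b - 1.
  leading term b²: subtract (2)·g_3 from 2b² - b - 1 → -a + 2
  leading term a: subtract (1)·r from -a + 2 → -2b + 2
  leading term b: subtract (-2)·m_5 from -2b + 2 → 0
  remainder 0.

S(g_3,r): leading monomials are coprime, so the S-polynomial reduces to 0 (Buchberger's first criterion).
S(g_1,m_5): leading monomials are coprime, so the S-polynomial reduces to 0 (Buchberger's first criterion).
S(g_2,m_5): lcm = ab. S = a - b - 1.
  leading term a: subtract (-1)·r from a - b - 1 → b - 1
  leading term b: subtract (1)·m_5 from b - 1 → 0
  remainder 0.

S(g_3,m_5): lcm = b². S = -2a - 2b + 1.
  leading term a: subtract (2)·r from -2a - 2b + 1 → -b + 1
  leading term b: subtract (-1)·m_5 from -b + 1 → 0
  remainder 0.

S(r,m_5): leading monomials are coprime, so the S-polynomial reduces to 0 (Buchberger's first criterion).
Every S-polynomial of the final basis reduces to 0, so we have a Gröbner basis.
Inter-reduce: drop elements whose leading term is divisible by another's, tail-reduce, and make monic.
Reduced Gröbner basis: {a - 2, b - 1}.
The reduced Gröbner basis of I + (p) is {a - 2, b - 1} ≠ {1}, a proper ideal, so the enlarged system stays consistent: p is independent of I, with normal form -a + 2b.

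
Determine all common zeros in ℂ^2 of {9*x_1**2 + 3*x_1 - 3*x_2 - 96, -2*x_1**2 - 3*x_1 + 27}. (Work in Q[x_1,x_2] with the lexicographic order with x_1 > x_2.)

{(3, -2), (-9/2, 97/4)}

Compute a lex Gröbner basis by Buchberger's algorithm.
f_1 = 9*x_1**2 + 3*x_1 - 3*x_2 - 96, LT = x_1**2.
f_2 = -2*x_1**2 - 3*x_1 + 27, LT = x_1**2.

S(f_1,f_2): lcm = x_1**2. S = -7/6*x_1 - 1/3*x_2 + 17/6.
  reduce S modulo (f_1, f_2):
  remainder -7/6*x_1 - 1/3*x_2 + 17/6 ≠ 0; add h_3 = -7/6*x_1 - 1/3*x_2 + 17/6 to the basis.

S(f_1,h_3): lcm = x_1**2. S = -2/7*x_1*x_2 + 58/21*x_1 - 1/3*x_2 - 32/3.
  reduce S modulo (f_1, f_2, h_3):
  remainder 4/49*x_2**2 - 89/49*x_2 - 194/49 ≠ 0; add h_4 = 4/49*x_2**2 - 89/49*x_2 - 194/49 to the basis.

The other S-polynomials (S(f_2,h_3), S(f_1,h_4), S(f_2,h_4), S(h_3,h_4)) all reduce to 0 modulo the current basis, so we have a Gröbner basis.
Inter-reduce: drop elements whose leading term is divisible by another's, tail-reduce, and make monic.
Reduced Gröbner basis: {x_1 + 2/7*x_2 - 17/7, x_2**2 - 89/4*x_2 - 97/2}.

Since the basis is lex-ordered, x_2**2 - 89/4*x_2 - 97/2 is univariate in x_2. Its roots are {-2, 97/4}. Back-substituting each root into the other basis elements fixes the other coordinates.
  x_2 = -2: the earlier basis element becomes x_1 - 3 = 0, giving x_1 = 3 — point (3, -2).
  x_2 = 97/4: the earlier basis element becomes x_1 + 9/2 = 0, giving x_1 = -9/2 — point (-9/2, 97/4).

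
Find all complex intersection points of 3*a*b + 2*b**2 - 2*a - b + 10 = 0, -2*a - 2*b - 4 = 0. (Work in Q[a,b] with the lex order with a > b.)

{(5, -7), (-4, 2)}

Compute a lex Gröbner basis by Buchberger's algorithm.
f_1 = 3*a*b - 2*a + 2*b**2 - b + 10, LT = a*b.
f_2 = -2*a - 2*b - 4, LT = a.

S(f_1,f_2): lcm = a*b. S = -2/3*a - 1/3*b**2 - 7/3*b + 10/3.
  leading term a: subtract (1/3)·f_2 from -2/3*a - 1/3*b**2 - 7/3*b + 10/3 → -1/3*b**2 - 5/3*b + 14/3
  leading term b**2: no divisor's leading term divides it; move -1/3*b**2 to the remainder.
  leading term b: no divisor's leading term divides it; move -5/3*b to the remainder.
  leading term 1: no divisor's leading term divides it; move 14/3 to the remainder.
  remainder -1/3*b**2 - 5/3*b + 14/3 ≠ 0; add h_3 = -1/3*b**2 - 5/3*b + 14/3 to the basis.

The other S-polynomials (S(f_1,h_3), S(f_2,h_3)) all reduce to 0 modulo the current basis, so we have a Gröbner basis.
Inter-reduce: drop elements whose leading term is divisible by another's, tail-reduce, and make monic.
Reduced Gröbner basis: {a + b + 2, b**2 + 5*b - 14}.

The lex basis is triangular: the last element involves only b. Solving b**2 + 5*b - 14 = 0 gives b ∈ {-7, 2}; substituting each value into the earlier elements determines the remaining variables.
  b = -7: the earlier basis element becomes a - 5 = 0, giving a = 5 — point (5, -7).
  b = 2: the earlier basis element becomes a + 4 = 0, giving a = -4 — point (-4, 2).
Each listed point satisfies every original equation (direct substitution).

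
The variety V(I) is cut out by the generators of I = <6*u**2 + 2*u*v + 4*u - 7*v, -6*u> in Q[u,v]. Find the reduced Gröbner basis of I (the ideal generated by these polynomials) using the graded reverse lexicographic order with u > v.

G = {u, v}

f_1 = 6*u**2 + 2*u*v + 4*u - 7*v, LT = u**2.
f_2 = -6*u, LT = u.

S(f_1,f_2): lcm = u**2. S = 1/3*u*v + 2/3*u - 7/6*v.
  reduce S modulo (f_1, f_2):
  remainder -7/6*v ≠ 0; add g_3 = -7/6*v to the basis.

The other S-polynomials (S(f_1,g_3), S(f_2,g_3)) all reduce to 0 modulo the current basis, so we have a Gröbner basis.
Inter-reduce: drop elements whose leading term is divisible by another's, tail-reduce, and make monic.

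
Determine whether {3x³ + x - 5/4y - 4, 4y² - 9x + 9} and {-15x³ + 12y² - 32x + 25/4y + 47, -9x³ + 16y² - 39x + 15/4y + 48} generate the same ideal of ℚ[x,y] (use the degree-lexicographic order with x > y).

Equality of ideals is decidable: compute both reduced Gröbner bases (unique for the ordering) and check whether they agree.
Buchberger on the first generating set:
f_1 = 3x³ + x - 5/4y - 4, LT = x³.
f_2 = 4y² - 9x + 9, LT = y².

The S-polynomials (S(f_1,f_2)) all reduce to 0 modulo the current basis, so we have a Gröbner basis.
Inter-reduce: drop elements whose leading term is divisible by another's, tail-reduce, and make monic.
Reduced Gröbner basis: {x³ + ⅓x - 5/12y - 4/3, y² - 9/4x + 9/4}.

Buchberger on the second generating set:
h_1 = -15x³ + 12y² - 32x + 25/4y + 47, LT = x³.
h_2 = -9x³ + 16y² - 39x + 15/4y + 48, LT = x³.

S(h_1,h_2): lcm = x³. S = 44/45y² - 11/5x + 11/5.
  reduce S modulo (h_1, h_2):
  remainder 44/45y² - 11/5x + 11/5 ≠ 0; add k_3 = 44/45y² - 11/5x + 11/5 to the basis.

The other S-polynomials (S(h_1,k_3), S(h_2,k_3)) all reduce to 0 modulo the current basis, so we have a Gröbner basis.
Inter-reduce: drop elements whose leading term is divisible by another's, tail-reduce, and make monic.
Reduced Gröbner basis: {x³ + ⅓x - 5/12y - 4/3, y² - 9/4x + 9/4}.

Same reduced basis, so the two generating sets span the same ideal.
The same test decides containment: I ⊆ J iff every generator of I reduces to 0 modulo a Gröbner basis of J.

Yes, the ideals are equal.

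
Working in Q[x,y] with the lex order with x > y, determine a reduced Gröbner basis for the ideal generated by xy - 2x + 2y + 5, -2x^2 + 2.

G = {x - 1/3y - 4/3, y^2 + 8y + 7}

f_1 = xy - 2x + 2y + 5, LT = xy.
f_2 = -2x^2 + 2, LT = x^2.

S(f_1,f_2): lcm = x^2y. S = -2x^2 + 2xy + 5x + y.
  leading term x^2: subtract (1)·f_2 from -2x^2 + 2xy + 5x + y → 2xy + 5x + y - 2
  leading term xy: subtract (2)·f_1 from 2xy + 5x + y - 2 → 9x - 3y - 12
  leading term x: no divisor's leading term divides it; move 9x to the remainder.
  leading term y: no divisor's leading term divides it; move -3y to the remainder.
  leading term 1: no divisor's leading term divides it; move -12 to the remainder.
  remainder 9x - 3y - 12 ≠ 0; add g_3 = 9x - 3y - 12 to the basis.

S(f_1,g_3): lcm = xy. S = -2x + 1/3y^2 + 10/3y + 5.
  leading term x: subtract (-2/9)·g_3 from -2x + 1/3y^2 + 10/3y + 5 → 1/3y^2 + 8/3y + 7/3
  leading term y^2: no divisor's leading term divides it; move 1/3y^2 to the remainder.
  leading term y: no divisor's leading term divides it; move 8/3y to the remainder.
  leading term 1: no divisor's leading term divides it; move 7/3 to the remainder.
  remainder 1/3y^2 + 8/3y + 7/3 ≠ 0; add g_4 = 1/3y^2 + 8/3y + 7/3 to the basis.

S(f_2,g_3): lcm = x^2. S = 1/3xy + 4/3x - 1.
  leading term xy: subtract (1/3)·f_1 from 1/3xy + 4/3x - 1 → 2x - 2/3y - 8/3
  leading term x: subtract (2/9)·g_3 from 2x - 2/3y - 8/3 → 0
  remainder 0.

S(f_1,g_4): lcm = xy^2. S = -10xy - 7x + 2y^2 + 5y.
  leading term xy: subtract (-10)·f_1 from -10xy - 7x + 2y^2 + 5y → -27x + 2y^2 + 25y + 50
  leading term x: subtract (-3)·g_3 from -27x + 2y^2 + 25y + 50 → 2y^2 + 16y + 14
  leading term y^2: subtract (6)·g_4 from 2y^2 + 16y + 14 → 0
  remainder 0.

S(f_2,g_4): leading monomials are coprime, so the S-polynomial reduces to 0 (Buchberger's first criterion).
S(g_3,g_4): leading monomials are coprime, so the S-polynomial reduces to 0 (Buchberger's first criterion).
Every S-polynomial of the final basis reduces to 0, so we have a Gröbner basis.
Inter-reduce: drop elements whose leading term is divisible by another's, tail-reduce, and make monic.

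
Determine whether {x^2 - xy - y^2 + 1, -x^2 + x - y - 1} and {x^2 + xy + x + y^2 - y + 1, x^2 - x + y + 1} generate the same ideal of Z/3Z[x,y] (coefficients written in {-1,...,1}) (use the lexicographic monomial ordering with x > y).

Yes, the ideals are equal.

Two ideals are equal iff their reduced Gröbner bases coincide (the reduced basis is unique for a fixed ordering).
Buchberger on the first generating set:
f_1 = x^2 - xy - y^2 + 1, LT = x^2.
f_2 = -x^2 + x - y - 1, LT = x^2.

S(f_1,f_2): lcm = x^2. S = -xy + x - y^2 - y.
  reduce S modulo (f_1, f_2):
  remainder -xy + x - y^2 - y ≠ 0; add g_3 = -xy + x - y^2 - y to the basis.

S(f_1,g_3): lcm = x^2y. S = x^2 + xy^2 - xy - y^3 + y.
  reduce S modulo (f_1, f_2, g_3):
  remainder x + y^3 - y^2 - 1 ≠ 0; add g_4 = x + y^3 - y^2 - 1 to the basis.

S(f_1,g_4): lcm = x^2. S = -xy^3 + xy^2 - xy + x - y^2 + 1.
  reduce S modulo (f_1, f_2, g_3, g_4):
  remainder y^4 + y^3 + y + 1 ≠ 0; add g_5 = y^4 + y^3 + y + 1 to the basis.

The other S-polynomials (S(f_2,g_3), S(f_2,g_4), S(g_3,g_4), S(f_1,g_5), S(f_2,g_5), S(g_3,g_5), S(g_4,g_5)) all reduce to 0 modulo the current basis, so we have a Gröbner basis.
Inter-reduce: drop elements whose leading term is divisible by another's, tail-reduce, and make monic.
Reduced Gröbner basis: {x + y^3 - y^2 - 1, y^4 + y^3 + y + 1}.

Buchberger on the second generating set:
h_1 = x^2 + xy + x + y^2 - y + 1, LT = x^2.
h_2 = x^2 - x + y + 1, LT = x^2.

S(h_1,h_2): lcm = x^2. S = xy - x + y^2 + y.
  reduce S modulo (h_1, h_2):
  remainder xy - x + y^2 + y ≠ 0; add k_3 = xy - x + y^2 + y to the basis.

S(h_1,k_3): lcm = x^2y. S = x^2 + y^3 - y^2 + y.
  reduce S modulo (h_1, h_2, k_3):
  remainder x + y^3 - y^2 - 1 ≠ 0; add k_4 = x + y^3 - y^2 - 1 to the basis.

S(h_1,k_4): lcm = x^2. S = -xy^3 + xy^2 + xy - x + y^2 - y + 1.
  reduce S modulo (h_1, h_2, k_3, k_4):
  remainder y^4 + y^3 + y + 1 ≠ 0; add k_5 = y^4 + y^3 + y + 1 to the basis.

The other S-polynomials (S(h_2,k_3), S(h_2,k_4), S(k_3,k_4), S(h_1,k_5), S(h_2,k_5), S(k_3,k_5), S(k_4,k_5)) all reduce to 0 modulo the current basis, so we have a Gröbner basis.
Inter-reduce: drop elements whose leading term is divisible by another's, tail-reduce, and make monic.
Reduced Gröbner basis: {x + y^3 - y^2 - 1, y^4 + y^3 + y + 1}.

Same reduced basis, so the two generating sets span the same ideal.
The same test decides containment: I ⊆ J iff every generator of I reduces to 0 modulo a Gröbner basis of J.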